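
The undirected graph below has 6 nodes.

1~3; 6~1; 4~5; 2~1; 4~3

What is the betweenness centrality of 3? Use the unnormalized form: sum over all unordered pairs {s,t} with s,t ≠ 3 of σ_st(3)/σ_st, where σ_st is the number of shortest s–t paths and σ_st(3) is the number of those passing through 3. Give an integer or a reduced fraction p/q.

Pairs whose geodesics pass through 3 — 5–1: 1; 5–6: 1; 5–2: 1; 1–4: 1; 4–6: 1; 4–2: 1.
All other pairs contribute 0.
Summing the contributions gives betweenness(3) = 6.

6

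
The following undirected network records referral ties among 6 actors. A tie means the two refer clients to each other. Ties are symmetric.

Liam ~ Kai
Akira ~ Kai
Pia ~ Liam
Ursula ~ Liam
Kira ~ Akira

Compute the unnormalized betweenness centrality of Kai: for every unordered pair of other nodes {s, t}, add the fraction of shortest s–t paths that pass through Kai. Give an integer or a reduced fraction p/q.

6

Pairs whose geodesics pass through Kai — Ursula–Akira: 1; Ursula–Kira: 1; Liam–Akira: 1; Liam–Kira: 1; Akira–Pia: 1; Kira–Pia: 1.
All other pairs contribute 0.
Summing the contributions gives betweenness(Kai) = 6.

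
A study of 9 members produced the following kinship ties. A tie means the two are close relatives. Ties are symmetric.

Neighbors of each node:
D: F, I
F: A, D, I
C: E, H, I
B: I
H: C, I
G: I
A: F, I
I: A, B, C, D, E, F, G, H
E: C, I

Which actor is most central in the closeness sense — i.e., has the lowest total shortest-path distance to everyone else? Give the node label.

Farness (sum of distances to all others) for each node — A:14, B:15, C:13, D:14, E:14, F:13, G:15, H:14, I:8.
The smallest farness is 8, for I, so I has the highest closeness.

I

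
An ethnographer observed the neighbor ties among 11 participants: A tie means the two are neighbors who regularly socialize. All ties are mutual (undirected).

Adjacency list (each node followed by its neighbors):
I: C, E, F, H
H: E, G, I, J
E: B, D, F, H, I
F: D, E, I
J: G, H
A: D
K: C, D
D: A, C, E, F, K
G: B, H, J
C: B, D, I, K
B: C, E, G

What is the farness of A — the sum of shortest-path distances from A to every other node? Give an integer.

Distances from A: B:3, C:2, D:1, E:2, F:2, G:4, H:3, I:3, J:4, K:2.
Sum = 3 + 2 + 1 + 2 + 2 + 4 + 3 + 3 + 4 + 2 = 26.

26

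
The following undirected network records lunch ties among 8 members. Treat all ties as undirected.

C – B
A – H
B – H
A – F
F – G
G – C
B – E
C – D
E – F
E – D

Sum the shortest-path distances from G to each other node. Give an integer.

Distances from G: A:2, B:2, C:1, D:2, E:2, F:1, H:3.
Sum = 2 + 2 + 1 + 2 + 2 + 1 + 3 = 13.

13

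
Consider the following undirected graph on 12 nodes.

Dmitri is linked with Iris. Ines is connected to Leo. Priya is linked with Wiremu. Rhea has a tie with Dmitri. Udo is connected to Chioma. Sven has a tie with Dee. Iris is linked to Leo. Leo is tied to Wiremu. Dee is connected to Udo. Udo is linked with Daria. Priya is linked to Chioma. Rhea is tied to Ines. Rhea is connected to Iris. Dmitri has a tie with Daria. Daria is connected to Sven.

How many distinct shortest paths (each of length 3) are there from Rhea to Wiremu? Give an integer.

2

The shortest distance is 3. The length-3 paths are: Rhea–Iris–Leo–Wiremu; Rhea–Ines–Leo–Wiremu.
That gives 2 distinct shortest paths.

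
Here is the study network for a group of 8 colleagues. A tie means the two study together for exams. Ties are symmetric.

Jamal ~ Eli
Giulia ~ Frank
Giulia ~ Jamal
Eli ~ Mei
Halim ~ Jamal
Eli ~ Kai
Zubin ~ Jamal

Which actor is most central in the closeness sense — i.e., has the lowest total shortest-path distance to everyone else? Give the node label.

Jamal

Farness (sum of distances to all others) for each node — Eli:12, Frank:20, Giulia:14, Halim:16, Jamal:10, Kai:18, Mei:18, Zubin:16.
The smallest farness is 10, for Jamal, so Jamal has the highest closeness.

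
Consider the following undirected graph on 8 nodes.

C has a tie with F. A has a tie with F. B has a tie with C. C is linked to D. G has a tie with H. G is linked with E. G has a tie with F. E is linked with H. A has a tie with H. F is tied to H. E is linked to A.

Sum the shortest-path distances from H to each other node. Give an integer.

Distances from H: A:1, B:3, C:2, D:3, E:1, F:1, G:1.
Sum = 1 + 3 + 2 + 3 + 1 + 1 + 1 = 12.

12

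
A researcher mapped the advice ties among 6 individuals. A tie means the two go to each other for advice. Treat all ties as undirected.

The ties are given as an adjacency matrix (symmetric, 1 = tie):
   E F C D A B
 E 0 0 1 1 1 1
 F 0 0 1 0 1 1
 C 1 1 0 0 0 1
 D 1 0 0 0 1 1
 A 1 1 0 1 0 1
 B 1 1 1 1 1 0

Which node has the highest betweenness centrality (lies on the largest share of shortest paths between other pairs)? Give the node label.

Unnormalized betweenness of each node: A:5/6, B:5/3, C:1/3, D:0, E:5/6, F:1/3.
B has the largest value, 5/3, making it the main broker — the node through which the most shortest paths run.

B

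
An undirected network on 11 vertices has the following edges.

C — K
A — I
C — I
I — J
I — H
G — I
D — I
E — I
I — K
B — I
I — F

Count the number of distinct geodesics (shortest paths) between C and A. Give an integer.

1

The shortest distance is 2, and the only length-2 path is C–I–A. So there is exactly 1 shortest path.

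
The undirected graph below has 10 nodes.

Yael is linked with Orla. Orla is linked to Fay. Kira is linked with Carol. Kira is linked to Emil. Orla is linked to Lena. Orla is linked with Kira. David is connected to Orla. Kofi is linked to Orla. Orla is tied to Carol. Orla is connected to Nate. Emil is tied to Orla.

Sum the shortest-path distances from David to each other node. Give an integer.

17

Distances from David: Carol:2, Emil:2, Fay:2, Kira:2, Kofi:2, Lena:2, Nate:2, Orla:1, Yael:2.
Sum = 2 + 2 + 2 + 2 + 2 + 2 + 2 + 1 + 2 = 17.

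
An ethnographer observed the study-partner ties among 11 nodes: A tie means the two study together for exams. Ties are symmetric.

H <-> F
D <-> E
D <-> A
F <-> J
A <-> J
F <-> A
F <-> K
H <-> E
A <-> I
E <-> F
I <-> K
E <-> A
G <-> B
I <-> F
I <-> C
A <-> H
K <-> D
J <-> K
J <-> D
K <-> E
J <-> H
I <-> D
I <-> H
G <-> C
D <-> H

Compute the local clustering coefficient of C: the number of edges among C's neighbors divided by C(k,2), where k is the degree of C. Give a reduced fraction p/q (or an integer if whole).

C's neighbors: G and I (k = 2).
Possible neighbor pairs: C(2,2) = 1. Edges among them: none → e = 0.
Clustering(C) = 0/1.

0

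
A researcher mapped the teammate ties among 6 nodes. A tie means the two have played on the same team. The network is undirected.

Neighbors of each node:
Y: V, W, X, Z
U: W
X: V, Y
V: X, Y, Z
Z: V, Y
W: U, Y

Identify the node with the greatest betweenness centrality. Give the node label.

Y

Unnormalized betweenness of each node: U:0, V:1/2, W:4, X:0, Y:13/2, Z:0.
Y has the largest value, 13/2, making it the main broker — the node through which the most shortest paths run.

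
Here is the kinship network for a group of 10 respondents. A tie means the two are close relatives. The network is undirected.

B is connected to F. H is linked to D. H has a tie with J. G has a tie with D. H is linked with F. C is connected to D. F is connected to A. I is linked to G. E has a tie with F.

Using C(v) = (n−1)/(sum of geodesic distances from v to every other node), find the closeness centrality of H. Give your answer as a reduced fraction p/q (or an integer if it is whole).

9/16

Distances from H: A:2, B:2, C:2, D:1, E:2, F:1, G:2, I:3, J:1. Sum = 16.
n = 10, so closeness = 9/16.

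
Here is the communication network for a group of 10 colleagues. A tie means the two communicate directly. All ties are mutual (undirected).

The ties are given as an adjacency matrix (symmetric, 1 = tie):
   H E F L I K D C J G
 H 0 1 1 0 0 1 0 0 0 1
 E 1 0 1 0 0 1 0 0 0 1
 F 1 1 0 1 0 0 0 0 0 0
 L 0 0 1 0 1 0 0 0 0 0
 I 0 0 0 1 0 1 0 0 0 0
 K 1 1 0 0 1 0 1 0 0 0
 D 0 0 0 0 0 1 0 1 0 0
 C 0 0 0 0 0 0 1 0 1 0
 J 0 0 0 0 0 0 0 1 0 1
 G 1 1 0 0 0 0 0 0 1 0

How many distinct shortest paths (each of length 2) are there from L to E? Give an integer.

1

The shortest distance is 2, and the only length-2 path is L–F–E. So there is exactly 1 shortest path.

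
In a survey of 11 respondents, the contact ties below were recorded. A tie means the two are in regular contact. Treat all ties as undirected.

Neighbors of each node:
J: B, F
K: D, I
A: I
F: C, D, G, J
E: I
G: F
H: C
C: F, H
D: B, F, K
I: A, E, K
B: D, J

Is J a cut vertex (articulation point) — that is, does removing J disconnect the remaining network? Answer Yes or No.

No

Even without J, every remaining node can still reach every other (the residual graph is connected), so J is not a cut vertex.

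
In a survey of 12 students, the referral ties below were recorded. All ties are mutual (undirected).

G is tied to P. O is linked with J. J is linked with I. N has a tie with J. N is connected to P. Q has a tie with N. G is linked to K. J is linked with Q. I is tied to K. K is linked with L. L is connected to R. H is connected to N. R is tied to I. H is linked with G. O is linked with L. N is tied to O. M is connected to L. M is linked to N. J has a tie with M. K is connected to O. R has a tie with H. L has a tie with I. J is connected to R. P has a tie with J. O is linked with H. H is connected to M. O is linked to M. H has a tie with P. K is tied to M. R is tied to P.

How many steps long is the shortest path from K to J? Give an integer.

One shortest route is K – M – J, which uses 2 edges, and K and J are not directly tied, so nothing shorter exists. So d(K,J) = 2.

2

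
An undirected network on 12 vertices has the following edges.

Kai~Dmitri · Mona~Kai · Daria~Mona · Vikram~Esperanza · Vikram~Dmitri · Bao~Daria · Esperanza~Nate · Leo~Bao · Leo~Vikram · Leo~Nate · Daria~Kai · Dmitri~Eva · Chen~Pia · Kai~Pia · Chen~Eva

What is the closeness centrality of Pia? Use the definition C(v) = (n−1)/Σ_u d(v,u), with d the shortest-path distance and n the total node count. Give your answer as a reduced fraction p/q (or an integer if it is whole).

11/29

Distances from Pia: Bao:3, Chen:1, Daria:2, Dmitri:2, Esperanza:4, Eva:2, Kai:1, Leo:4, Mona:2, Nate:5, Vikram:3. Sum = 29.
n = 12, so closeness = 11/29.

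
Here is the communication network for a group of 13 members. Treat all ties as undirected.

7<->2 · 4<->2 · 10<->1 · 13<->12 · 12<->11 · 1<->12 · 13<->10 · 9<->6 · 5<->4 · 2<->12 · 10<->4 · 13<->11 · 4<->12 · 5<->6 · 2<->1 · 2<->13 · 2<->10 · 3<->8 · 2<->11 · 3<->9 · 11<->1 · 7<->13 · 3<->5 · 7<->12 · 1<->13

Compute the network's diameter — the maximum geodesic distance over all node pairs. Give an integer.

5

Eccentricity of each node (its greatest distance to any other): 1:5, 2:4, 3:4, 4:3, 5:3, 6:4, 7:5, 8:5, 9:5, 10:4, 11:5, 12:4, 13:5.
The maximum eccentricity is 5, realized for instance by the pair 8–13 via 8 – 3 – 5 – 4 – 10 – 13. So the diameter is 5.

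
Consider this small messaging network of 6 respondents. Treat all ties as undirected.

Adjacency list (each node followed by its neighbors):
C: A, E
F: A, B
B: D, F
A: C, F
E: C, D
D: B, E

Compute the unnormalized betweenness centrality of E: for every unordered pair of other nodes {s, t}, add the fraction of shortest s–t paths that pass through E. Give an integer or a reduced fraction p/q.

Pairs whose geodesics pass through E — D–A: 1/2; D–C: 1; B–C: 1/2.
All other pairs contribute 0.
Summing the contributions gives betweenness(E) = 2.

2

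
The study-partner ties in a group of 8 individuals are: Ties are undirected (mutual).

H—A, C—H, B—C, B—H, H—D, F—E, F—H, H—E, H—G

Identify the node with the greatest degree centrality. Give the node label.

H

Degrees — A:1, B:2, C:2, D:1, E:2, F:2, G:1, H:7.
The maximum is 7, attained only by H.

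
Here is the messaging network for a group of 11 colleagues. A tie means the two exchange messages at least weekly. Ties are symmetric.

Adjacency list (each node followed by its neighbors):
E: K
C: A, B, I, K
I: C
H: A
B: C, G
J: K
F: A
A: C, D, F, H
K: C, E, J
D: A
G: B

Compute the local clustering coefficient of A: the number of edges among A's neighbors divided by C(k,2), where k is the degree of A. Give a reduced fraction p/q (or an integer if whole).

0

A's neighbors: C, D, F, and H (k = 4).
Possible neighbor pairs: C(4,2) = 6. Edges among them: none → e = 0.
Clustering(A) = 0/6 = 0.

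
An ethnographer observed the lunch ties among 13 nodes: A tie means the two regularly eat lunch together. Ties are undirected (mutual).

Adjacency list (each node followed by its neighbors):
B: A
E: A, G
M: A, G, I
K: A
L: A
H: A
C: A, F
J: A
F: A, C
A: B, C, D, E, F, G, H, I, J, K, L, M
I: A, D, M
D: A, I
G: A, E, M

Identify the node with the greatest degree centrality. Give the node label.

Degrees — A:12, B:1, C:2, D:2, E:2, F:2, G:3, H:1, I:3, J:1, K:1, L:1, M:3.
The maximum is 12, attained only by A.

A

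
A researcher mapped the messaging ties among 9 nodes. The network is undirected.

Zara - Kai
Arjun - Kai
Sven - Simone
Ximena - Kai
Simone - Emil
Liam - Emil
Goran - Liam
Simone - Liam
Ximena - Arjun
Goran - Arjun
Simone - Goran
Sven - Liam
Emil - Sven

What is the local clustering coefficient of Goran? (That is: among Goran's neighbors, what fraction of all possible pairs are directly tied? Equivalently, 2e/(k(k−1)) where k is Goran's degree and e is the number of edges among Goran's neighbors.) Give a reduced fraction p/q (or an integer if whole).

Goran's neighbors: Arjun, Liam, and Simone (k = 3).
Possible neighbor pairs: C(3,2) = 3. Edges among them: Liam–Simone → e = 1.
Clustering(Goran) = 1/3.

1/3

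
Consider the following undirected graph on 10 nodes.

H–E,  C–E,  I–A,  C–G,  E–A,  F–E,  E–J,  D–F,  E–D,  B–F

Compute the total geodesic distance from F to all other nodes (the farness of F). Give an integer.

Distances from F: A:2, B:1, C:2, D:1, E:1, G:3, H:2, I:3, J:2.
Sum = 2 + 1 + 2 + 1 + 1 + 3 + 2 + 3 + 2 = 17.

17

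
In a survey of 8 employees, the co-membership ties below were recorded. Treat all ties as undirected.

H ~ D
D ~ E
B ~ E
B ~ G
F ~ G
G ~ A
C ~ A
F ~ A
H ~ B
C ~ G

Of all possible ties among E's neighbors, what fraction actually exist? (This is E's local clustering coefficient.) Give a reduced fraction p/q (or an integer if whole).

0

E's neighbors: B and D (k = 2).
Possible neighbor pairs: C(2,2) = 1. Edges among them: none → e = 0.
Clustering(E) = 0/1.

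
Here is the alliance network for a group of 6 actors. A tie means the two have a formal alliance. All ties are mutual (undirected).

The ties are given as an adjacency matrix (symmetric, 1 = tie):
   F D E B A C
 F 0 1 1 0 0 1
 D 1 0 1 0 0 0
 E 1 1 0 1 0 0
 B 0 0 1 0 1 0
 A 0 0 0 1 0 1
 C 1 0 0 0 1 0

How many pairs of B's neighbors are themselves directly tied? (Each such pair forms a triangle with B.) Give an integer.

0

B's neighbors are A and E, but none of them are tied to each other, so no triangle contains B.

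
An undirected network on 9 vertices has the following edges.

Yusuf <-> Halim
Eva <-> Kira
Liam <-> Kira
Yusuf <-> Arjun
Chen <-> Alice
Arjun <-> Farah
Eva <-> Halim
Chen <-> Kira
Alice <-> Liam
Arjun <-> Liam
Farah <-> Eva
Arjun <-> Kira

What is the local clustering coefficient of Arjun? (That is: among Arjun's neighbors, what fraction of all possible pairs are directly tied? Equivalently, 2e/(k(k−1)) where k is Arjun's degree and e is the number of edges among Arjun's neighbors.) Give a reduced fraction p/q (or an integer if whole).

1/6

Arjun's neighbors: Farah, Kira, Liam, and Yusuf (k = 4).
Possible neighbor pairs: C(4,2) = 6. Edges among them: Kira–Liam → e = 1.
Clustering(Arjun) = 1/6.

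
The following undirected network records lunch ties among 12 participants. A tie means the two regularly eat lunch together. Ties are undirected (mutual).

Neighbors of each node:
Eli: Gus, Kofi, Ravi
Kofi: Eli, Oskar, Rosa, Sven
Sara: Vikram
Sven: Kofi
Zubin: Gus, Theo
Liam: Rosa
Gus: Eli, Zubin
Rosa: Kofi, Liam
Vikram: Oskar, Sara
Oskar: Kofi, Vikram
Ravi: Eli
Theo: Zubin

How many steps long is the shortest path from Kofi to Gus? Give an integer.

2

One shortest route is Kofi – Eli – Gus, which uses 2 edges, and Kofi and Gus are not directly tied, so nothing shorter exists. So d(Kofi,Gus) = 2.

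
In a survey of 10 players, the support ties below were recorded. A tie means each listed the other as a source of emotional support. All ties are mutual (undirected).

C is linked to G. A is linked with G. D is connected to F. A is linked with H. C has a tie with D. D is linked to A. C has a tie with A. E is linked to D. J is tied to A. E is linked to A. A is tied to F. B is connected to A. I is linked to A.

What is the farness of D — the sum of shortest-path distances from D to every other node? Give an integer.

Distances from D: A:1, B:2, C:1, E:1, F:1, G:2, H:2, I:2, J:2.
Sum = 1 + 2 + 1 + 1 + 1 + 2 + 2 + 2 + 2 = 14.

14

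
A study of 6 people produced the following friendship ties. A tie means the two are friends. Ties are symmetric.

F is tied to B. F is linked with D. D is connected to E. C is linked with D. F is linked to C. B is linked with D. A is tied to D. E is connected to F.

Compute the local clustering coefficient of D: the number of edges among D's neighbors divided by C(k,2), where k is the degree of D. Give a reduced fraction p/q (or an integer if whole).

3/10

D's neighbors: A, B, C, E, and F (k = 5).
Possible neighbor pairs: C(5,2) = 10. Edges among them: B–F, C–F, E–F → e = 3.
Clustering(D) = 3/10.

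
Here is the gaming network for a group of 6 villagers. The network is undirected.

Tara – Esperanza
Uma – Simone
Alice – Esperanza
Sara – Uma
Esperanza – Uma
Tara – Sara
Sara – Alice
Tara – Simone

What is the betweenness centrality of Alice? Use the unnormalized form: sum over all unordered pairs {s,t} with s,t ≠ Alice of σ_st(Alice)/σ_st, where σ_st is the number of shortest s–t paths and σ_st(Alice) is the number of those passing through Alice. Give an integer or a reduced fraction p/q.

1/3

Pairs whose geodesics pass through Alice — Sara–Esperanza: 1/3.
All other pairs contribute 0.
Summing the contributions gives betweenness(Alice) = 1/3.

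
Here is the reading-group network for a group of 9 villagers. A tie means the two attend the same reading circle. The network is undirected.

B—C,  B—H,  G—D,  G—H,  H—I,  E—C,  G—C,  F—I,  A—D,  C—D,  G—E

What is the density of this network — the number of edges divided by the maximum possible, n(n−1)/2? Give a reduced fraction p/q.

11/36

There are 11 edges and 9 nodes, so the maximum possible is C(9,2) = 36.
Density = 11/36.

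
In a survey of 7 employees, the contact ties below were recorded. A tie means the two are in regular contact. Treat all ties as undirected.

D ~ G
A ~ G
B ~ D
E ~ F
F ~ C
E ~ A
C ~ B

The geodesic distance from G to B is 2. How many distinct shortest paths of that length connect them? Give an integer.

1

The shortest distance is 2, and the only length-2 path is G–D–B. So there is exactly 1 shortest path.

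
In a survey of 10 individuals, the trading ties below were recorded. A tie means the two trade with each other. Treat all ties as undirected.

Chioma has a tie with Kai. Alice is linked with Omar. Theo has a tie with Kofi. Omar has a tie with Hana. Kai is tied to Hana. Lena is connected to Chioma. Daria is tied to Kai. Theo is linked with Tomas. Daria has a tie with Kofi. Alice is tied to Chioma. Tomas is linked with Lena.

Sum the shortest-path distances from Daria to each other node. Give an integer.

20

Distances from Daria: Alice:3, Chioma:2, Hana:2, Kai:1, Kofi:1, Lena:3, Omar:3, Theo:2, Tomas:3.
Sum = 3 + 2 + 2 + 1 + 1 + 3 + 3 + 2 + 3 = 20.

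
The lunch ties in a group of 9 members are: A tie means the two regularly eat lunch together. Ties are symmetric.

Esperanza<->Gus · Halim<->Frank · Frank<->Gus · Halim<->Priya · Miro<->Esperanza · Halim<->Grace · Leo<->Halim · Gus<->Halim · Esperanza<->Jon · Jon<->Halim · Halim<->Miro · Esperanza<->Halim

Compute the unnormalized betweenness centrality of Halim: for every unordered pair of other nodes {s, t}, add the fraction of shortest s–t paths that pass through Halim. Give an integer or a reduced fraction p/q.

22

Pairs whose geodesics pass through Halim — Miro–Jon: 1/2; Miro–Leo: 1; Miro–Priya: 1; Miro–Gus: 1/2; Miro–Frank: 1; Miro–Grace: 1; Jon–Leo: 1; Jon–Priya: 1; Jon–Gus: 1/2; Jon–Frank: 1; Jon–Grace: 1; Leo–Priya: 1; Leo–Esperanza: 1; Leo–Gus: 1 … (+10 more pairs).
All other pairs contribute 0.
Summing the contributions gives betweenness(Halim) = 22.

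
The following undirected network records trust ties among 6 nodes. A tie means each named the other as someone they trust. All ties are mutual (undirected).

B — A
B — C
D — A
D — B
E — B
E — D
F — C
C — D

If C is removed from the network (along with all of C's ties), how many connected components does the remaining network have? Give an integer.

Without C, the remaining ties split the others into: {F}; {A, B, D, E}.
That's 2 separate components.

2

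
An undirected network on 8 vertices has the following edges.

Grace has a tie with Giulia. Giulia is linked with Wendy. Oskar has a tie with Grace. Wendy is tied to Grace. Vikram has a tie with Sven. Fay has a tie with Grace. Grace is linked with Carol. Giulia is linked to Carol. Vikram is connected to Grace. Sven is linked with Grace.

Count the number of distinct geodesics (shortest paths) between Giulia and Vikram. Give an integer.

1

The shortest distance is 2, and the only length-2 path is Giulia–Grace–Vikram. So there is exactly 1 shortest path.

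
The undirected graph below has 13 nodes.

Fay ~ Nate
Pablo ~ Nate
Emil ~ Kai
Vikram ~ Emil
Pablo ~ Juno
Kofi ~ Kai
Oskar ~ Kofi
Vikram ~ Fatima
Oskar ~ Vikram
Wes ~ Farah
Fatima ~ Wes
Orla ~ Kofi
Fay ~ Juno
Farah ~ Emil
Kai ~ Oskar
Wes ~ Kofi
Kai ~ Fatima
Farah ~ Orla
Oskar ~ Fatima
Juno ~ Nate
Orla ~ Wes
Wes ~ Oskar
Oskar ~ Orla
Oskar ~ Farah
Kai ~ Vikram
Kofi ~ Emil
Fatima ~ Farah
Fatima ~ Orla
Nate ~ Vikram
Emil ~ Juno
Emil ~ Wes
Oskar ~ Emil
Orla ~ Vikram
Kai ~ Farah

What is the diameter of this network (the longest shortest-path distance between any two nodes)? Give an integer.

Eccentricity of each node (its greatest distance to any other): Emil:2, Farah:3, Fatima:3, Fay:3, Juno:3, Kai:3, Kofi:3, Nate:3, Orla:3, Oskar:3, Pablo:3, Vikram:2, Wes:3.
The maximum eccentricity is 3, realized for instance by the pair Fatima–Pablo via Fatima – Vikram – Nate – Pablo. So the diameter is 3.

3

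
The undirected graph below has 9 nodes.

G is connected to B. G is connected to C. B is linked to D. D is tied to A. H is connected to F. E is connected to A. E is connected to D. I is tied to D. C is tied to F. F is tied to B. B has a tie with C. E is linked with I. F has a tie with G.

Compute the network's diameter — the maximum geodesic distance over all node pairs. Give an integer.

Eccentricity of each node (its greatest distance to any other): A:4, B:2, C:3, D:3, E:4, F:3, G:3, H:4, I:4.
The maximum eccentricity is 4, realized for instance by the pair H–A via H – F – B – D – A. So the diameter is 4.

4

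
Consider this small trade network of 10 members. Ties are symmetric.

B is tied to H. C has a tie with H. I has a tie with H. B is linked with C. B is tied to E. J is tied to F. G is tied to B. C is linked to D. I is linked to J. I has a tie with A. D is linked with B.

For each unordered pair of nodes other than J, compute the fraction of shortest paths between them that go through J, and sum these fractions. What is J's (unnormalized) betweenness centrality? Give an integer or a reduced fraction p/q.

Pairs whose geodesics pass through J — D–F: 2/2; G–F: 1; B–F: 1; H–F: 1; E–F: 1; C–F: 1; I–F: 1; F–A: 1.
All other pairs contribute 0.
Summing the contributions gives betweenness(J) = 8.

8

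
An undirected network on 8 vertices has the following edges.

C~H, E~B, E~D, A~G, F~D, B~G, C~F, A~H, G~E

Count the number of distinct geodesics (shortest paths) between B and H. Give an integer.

1

The shortest distance is 3, and the only length-3 path is B–G–A–H. So there is exactly 1 shortest path.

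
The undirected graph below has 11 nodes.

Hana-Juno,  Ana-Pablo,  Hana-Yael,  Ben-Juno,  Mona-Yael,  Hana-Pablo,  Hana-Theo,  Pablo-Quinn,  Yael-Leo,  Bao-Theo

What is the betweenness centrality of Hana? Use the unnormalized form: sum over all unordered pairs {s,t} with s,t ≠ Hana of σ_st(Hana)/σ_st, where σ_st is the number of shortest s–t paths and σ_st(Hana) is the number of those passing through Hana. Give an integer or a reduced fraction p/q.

Pairs whose geodesics pass through Hana — Ben–Theo: 1; Ben–Ana: 1; Ben–Bao: 1; Ben–Pablo: 1; Ben–Mona: 1; Ben–Quinn: 1; Ben–Leo: 1; Ben–Yael: 1; Theo–Ana: 1; Theo–Juno: 1; Theo–Pablo: 1; Theo–Mona: 1; Theo–Quinn: 1; Theo–Leo: 1 … (+23 more pairs).
All other pairs contribute 0.
Summing the contributions gives betweenness(Hana) = 37.

37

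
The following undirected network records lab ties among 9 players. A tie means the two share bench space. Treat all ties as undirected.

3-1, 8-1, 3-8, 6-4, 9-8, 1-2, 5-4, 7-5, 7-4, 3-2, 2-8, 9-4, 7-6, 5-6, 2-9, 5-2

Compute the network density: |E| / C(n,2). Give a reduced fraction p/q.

There are 16 edges and 9 nodes, so the maximum possible is C(9,2) = 36.
Density = 16/36 = 4/9.

4/9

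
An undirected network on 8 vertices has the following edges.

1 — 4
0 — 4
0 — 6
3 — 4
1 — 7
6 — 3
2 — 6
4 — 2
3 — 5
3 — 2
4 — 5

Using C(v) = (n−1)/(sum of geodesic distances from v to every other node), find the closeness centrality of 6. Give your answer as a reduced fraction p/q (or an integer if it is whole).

Distances from 6: 0:1, 1:3, 2:1, 3:1, 4:2, 5:2, 7:4. Sum = 14.
n = 8, so closeness = 7/14 = 1/2.

1/2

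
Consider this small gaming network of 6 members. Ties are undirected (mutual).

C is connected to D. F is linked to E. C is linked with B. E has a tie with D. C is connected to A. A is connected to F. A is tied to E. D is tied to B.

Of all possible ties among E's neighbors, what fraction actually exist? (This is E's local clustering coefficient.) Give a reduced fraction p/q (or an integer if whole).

E's neighbors: A, D, and F (k = 3).
Possible neighbor pairs: C(3,2) = 3. Edges among them: A–F → e = 1.
Clustering(E) = 1/3.

1/3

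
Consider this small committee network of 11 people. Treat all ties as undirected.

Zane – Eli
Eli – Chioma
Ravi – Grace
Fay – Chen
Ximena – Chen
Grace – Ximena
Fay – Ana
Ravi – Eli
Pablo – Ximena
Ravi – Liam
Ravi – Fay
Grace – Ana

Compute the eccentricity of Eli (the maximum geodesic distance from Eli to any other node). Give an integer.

Distances from Eli: Ana:3, Chen:3, Chioma:1, Fay:2, Grace:2, Liam:2, Pablo:4, Ravi:1, Ximena:3, Zane:1.
The largest is 4 (to Pablo), so the eccentricity of Eli is 4.

4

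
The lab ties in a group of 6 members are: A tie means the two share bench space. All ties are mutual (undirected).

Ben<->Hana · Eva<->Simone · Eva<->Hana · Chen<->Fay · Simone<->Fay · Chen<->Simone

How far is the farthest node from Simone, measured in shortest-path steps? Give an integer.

Distances from Simone: Ben:3, Chen:1, Eva:1, Fay:1, Hana:2.
The largest is 3 (to Ben), so the eccentricity of Simone is 3.

3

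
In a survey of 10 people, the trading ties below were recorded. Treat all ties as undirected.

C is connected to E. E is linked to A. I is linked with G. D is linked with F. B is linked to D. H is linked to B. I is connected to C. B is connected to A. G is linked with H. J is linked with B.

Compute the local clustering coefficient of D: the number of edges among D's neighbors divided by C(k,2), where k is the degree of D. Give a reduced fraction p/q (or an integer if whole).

D's neighbors: B and F (k = 2).
Possible neighbor pairs: C(2,2) = 1. Edges among them: none → e = 0.
Clustering(D) = 0/1.

0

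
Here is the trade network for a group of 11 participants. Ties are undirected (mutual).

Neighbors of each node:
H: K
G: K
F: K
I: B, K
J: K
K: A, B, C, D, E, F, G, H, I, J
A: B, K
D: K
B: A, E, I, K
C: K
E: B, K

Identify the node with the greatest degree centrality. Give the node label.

Degrees — A:2, B:4, C:1, D:1, E:2, F:1, G:1, H:1, I:2, J:1, K:10.
The maximum is 10, attained only by K.

K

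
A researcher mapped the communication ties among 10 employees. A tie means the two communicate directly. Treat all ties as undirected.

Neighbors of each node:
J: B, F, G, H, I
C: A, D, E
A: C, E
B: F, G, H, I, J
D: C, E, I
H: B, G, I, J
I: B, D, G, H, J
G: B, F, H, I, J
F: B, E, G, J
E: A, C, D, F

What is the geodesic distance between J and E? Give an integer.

One shortest route is J – F – E, which uses 2 edges, and J and E are not directly tied, so nothing shorter exists. So d(J,E) = 2.

2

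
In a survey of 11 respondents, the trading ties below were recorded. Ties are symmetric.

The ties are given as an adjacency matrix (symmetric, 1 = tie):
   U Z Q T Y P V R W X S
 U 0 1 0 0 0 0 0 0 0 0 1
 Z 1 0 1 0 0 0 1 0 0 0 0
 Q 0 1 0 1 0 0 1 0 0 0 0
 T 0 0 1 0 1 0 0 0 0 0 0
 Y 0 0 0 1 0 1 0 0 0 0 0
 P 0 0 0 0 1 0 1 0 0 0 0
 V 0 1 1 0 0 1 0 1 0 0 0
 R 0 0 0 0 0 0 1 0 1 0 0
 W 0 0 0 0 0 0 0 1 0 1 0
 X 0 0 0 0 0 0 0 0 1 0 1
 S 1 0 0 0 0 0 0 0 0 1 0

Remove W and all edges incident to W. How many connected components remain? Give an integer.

W's neighbors (R and X) remain reachable from one another through other ties, so the rest of the network stays in one piece.

1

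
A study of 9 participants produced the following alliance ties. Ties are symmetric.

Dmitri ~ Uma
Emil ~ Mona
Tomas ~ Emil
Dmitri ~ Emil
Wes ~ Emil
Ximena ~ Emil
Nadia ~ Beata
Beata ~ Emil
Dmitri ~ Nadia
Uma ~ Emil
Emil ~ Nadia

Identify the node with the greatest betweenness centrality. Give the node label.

Unnormalized betweenness of each node: Beata:0, Dmitri:1/2, Emil:24, Mona:0, Nadia:1/2, Tomas:0, Uma:0, Wes:0, Ximena:0.
Emil has the largest value, 24, making it the main broker — the node through which the most shortest paths run.

Emil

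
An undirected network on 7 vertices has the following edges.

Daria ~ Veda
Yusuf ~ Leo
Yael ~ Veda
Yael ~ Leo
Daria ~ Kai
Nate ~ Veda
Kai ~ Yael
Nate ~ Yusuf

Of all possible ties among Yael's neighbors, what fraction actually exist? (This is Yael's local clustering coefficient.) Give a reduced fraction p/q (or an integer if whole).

0

Yael's neighbors: Kai, Leo, and Veda (k = 3).
Possible neighbor pairs: C(3,2) = 3. Edges among them: none → e = 0.
Clustering(Yael) = 0/3 = 0.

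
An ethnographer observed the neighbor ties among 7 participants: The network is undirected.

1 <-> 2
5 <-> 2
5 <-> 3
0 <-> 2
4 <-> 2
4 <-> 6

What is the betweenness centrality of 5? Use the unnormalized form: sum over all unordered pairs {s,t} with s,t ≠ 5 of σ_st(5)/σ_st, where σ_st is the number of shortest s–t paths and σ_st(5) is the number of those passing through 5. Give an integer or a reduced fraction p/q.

5

Pairs whose geodesics pass through 5 — 0–3: 1; 6–3: 1; 4–3: 1; 1–3: 1; 3–2: 1.
All other pairs contribute 0.
Summing the contributions gives betweenness(5) = 5.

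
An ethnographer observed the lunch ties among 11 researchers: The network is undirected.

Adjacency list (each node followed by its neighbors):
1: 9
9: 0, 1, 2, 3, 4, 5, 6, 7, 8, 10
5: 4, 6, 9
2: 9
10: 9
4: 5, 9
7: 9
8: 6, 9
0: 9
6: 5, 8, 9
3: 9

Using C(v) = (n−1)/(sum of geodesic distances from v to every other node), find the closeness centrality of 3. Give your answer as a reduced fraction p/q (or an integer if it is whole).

Distances from 3: 0:2, 1:2, 2:2, 4:2, 5:2, 6:2, 7:2, 8:2, 9:1, 10:2. Sum = 19.
n = 11, so closeness = 10/19.

10/19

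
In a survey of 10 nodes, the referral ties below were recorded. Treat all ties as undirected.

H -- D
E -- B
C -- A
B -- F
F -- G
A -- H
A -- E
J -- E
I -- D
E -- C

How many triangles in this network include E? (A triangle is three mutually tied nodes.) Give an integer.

1

E's neighbors: A, B, C, and J.
Neighbor pairs that are themselves tied: E–A–C. Each forms one triangle with E, for 1 in total.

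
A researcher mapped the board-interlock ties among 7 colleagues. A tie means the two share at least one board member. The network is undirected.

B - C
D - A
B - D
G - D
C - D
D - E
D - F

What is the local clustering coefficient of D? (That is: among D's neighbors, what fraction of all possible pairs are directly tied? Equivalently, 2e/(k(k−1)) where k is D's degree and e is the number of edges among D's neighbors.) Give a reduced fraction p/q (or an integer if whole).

1/15

D's neighbors: A, B, C, E, F, and G (k = 6).
Possible neighbor pairs: C(6,2) = 15. Edges among them: B–C → e = 1.
Clustering(D) = 1/15.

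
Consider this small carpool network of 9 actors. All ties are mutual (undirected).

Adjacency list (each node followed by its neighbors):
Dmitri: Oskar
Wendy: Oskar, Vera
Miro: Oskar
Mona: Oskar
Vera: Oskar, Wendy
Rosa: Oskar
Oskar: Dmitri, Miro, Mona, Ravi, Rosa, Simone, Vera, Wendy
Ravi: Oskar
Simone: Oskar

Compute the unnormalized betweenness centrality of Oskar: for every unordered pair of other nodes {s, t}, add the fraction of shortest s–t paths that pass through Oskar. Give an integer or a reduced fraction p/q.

Pairs whose geodesics pass through Oskar — Wendy–Simone: 1; Wendy–Ravi: 1; Wendy–Mona: 1; Wendy–Dmitri: 1; Wendy–Rosa: 1; Wendy–Miro: 1; Simone–Vera: 1; Simone–Ravi: 1; Simone–Mona: 1; Simone–Dmitri: 1; Simone–Rosa: 1; Simone–Miro: 1; Vera–Ravi: 1; Vera–Mona: 1 … (+13 more pairs).
All other pairs contribute 0.
Summing the contributions gives betweenness(Oskar) = 27.

27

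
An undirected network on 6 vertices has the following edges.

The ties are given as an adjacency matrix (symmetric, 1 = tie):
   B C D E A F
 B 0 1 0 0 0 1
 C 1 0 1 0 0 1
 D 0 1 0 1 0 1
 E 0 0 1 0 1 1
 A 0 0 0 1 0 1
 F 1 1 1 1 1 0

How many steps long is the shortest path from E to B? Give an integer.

2

One shortest route is E – F – B, which uses 2 edges, and E and B are not directly tied, so nothing shorter exists. So d(E,B) = 2.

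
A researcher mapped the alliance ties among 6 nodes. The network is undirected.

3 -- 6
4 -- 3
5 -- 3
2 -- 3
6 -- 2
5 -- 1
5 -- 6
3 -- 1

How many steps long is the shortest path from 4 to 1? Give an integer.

One shortest route is 4 – 3 – 1, which uses 2 edges, and 4 and 1 are not directly tied, so nothing shorter exists. So d(4,1) = 2.

2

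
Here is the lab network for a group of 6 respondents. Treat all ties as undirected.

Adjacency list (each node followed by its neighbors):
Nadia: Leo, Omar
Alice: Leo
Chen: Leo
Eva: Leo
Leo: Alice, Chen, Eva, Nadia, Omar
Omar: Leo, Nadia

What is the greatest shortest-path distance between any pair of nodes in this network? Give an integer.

2

Eccentricity of each node (its greatest distance to any other): Alice:2, Chen:2, Eva:2, Leo:1, Nadia:2, Omar:2.
The maximum eccentricity is 2, realized for instance by the pair Eva–Chen via Eva – Leo – Chen. So the diameter is 2.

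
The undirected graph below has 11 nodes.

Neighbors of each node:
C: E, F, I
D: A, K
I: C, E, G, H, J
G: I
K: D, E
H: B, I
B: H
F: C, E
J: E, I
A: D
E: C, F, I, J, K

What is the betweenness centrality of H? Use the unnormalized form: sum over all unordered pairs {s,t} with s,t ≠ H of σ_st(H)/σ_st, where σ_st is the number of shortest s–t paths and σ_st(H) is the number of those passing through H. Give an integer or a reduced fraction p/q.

Pairs whose geodesics pass through H — A–B: 1; E–B: 1; J–B: 1; D–B: 1; K–B: 1; C–B: 1; G–B: 1; B–F: 2/2; B–I: 1.
All other pairs contribute 0.
Summing the contributions gives betweenness(H) = 9.

9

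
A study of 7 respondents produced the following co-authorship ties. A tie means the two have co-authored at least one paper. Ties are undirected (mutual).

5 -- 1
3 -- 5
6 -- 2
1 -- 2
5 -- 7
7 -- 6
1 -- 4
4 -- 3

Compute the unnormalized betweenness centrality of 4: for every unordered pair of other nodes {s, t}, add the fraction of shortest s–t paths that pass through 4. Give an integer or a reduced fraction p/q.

Pairs whose geodesics pass through 4 — 3–1: 1/2; 3–2: 1/2.
All other pairs contribute 0.
Summing the contributions gives betweenness(4) = 1.

1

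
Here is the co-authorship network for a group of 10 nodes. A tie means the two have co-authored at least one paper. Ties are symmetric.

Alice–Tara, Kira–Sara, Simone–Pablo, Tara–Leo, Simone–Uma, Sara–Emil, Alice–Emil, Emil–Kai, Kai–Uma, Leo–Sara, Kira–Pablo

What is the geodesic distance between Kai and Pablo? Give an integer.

One shortest route is Kai – Uma – Simone – Pablo, which uses 3 edges, and at distance 2 from Kai we only reach {Alice, Sara, Simone}, which does not include Pablo. So d(Kai,Pablo) = 3.

3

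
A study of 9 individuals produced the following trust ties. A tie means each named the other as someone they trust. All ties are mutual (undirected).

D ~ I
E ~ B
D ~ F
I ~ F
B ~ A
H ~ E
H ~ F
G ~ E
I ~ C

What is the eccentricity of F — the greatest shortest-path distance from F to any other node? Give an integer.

Distances from F: A:4, B:3, C:2, D:1, E:2, G:3, H:1, I:1.
The largest is 4 (to A), so the eccentricity of F is 4.

4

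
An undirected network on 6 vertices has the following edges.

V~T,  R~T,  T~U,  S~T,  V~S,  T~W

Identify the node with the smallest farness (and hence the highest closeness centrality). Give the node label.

T

Farness (sum of distances to all others) for each node — R:9, S:8, T:5, U:9, V:8, W:9.
The smallest farness is 5, for T, so T has the highest closeness.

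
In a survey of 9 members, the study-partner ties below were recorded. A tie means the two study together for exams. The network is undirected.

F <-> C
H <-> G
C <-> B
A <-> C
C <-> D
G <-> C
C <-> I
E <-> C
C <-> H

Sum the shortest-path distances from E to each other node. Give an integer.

Distances from E: A:2, B:2, C:1, D:2, F:2, G:2, H:2, I:2.
Sum = 2 + 2 + 1 + 2 + 2 + 2 + 2 + 2 = 15.

15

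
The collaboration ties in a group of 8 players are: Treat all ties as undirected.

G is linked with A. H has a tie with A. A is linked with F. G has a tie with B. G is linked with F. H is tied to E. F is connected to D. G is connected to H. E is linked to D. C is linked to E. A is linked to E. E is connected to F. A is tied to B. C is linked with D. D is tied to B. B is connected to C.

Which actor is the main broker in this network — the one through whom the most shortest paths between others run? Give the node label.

E

Unnormalized betweenness of each node: A:11/6, B:7/3, C:1/3, D:7/6, E:11/3, F:7/6, G:7/6, H:1/3.
E has the largest value, 11/3, making it the main broker — the node through which the most shortest paths run.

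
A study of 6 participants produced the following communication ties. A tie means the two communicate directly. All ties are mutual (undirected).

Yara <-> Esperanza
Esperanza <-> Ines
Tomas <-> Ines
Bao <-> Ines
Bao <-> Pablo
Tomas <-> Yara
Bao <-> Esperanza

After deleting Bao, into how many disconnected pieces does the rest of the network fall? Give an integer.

Without Bao, the remaining ties split the others into: {Esperanza, Ines, Tomas, Yara}; {Pablo}.
That's 2 separate components.

2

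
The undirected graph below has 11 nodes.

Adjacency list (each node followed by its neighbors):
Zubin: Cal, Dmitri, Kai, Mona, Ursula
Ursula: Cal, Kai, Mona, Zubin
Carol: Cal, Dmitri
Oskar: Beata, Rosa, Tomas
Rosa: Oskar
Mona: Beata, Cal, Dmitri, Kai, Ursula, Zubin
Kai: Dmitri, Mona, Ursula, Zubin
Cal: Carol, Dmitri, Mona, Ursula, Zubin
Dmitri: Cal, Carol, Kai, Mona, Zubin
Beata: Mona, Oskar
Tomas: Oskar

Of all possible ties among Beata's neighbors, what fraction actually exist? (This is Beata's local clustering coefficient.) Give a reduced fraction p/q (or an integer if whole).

Beata's neighbors: Mona and Oskar (k = 2).
Possible neighbor pairs: C(2,2) = 1. Edges among them: none → e = 0.
Clustering(Beata) = 0/1.

0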